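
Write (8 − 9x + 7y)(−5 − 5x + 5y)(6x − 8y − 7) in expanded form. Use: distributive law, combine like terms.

−275x + 285y + 280 − 285x^2 + 550xy − 285y^2 + 270x^3 − 840x^2y + 850xy^2 − 280y^3

(8 − 9x + 7y)(−5 − 5x + 5y)(6x − 8y − 7)
= (−40 − 40x + 40y + 45x + 45x^2 − 45xy − 35y − 35xy + 35y^2)(6x − 8y − 7)    [distributive law]
= (−40 + 5x + 5y + 45x^2 − 80xy + 35y^2)(6x − 8y − 7)    [combine like terms]
= −240x + 320y + 280 + 30x^2 − 40xy − 35x + 30xy − 40y^2 − 35y + 270x^3 − 360x^2y − 315x^2 − 480x^2y + 640xy^2 + 560xy + 210xy^2 − 280y^3 − 245y^2    [distributive law]
= −275x + 285y + 280 − 285x^2 + 550xy − 285y^2 + 270x^3 − 840x^2y + 850xy^2 − 280y^3    [combine like terms]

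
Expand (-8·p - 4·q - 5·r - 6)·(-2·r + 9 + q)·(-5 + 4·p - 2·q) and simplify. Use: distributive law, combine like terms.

-212·p·r + 64·p²·r - 20·p·q·r + 144·p - 288·p² + 16·p·q - 32·p²·q + 51·q·r - 6·q²·r + 318·q + 104·q² + 8·q³ - 50·r² + 40·p·r² - 20·q·r² + 165·r + 270

(-8·p - 4·q - 5·r - 6)·(-2·r + 9 + q)·(-5 + 4·p - 2·q)
= (16·p·r - 72·p - 8·p·q + 8·q·r - 36·q - 4·q² + 10·r² - 45·r - 5·q·r + 12·r - 54 - 6·q)·(-5 + 4·p - 2·q)    [distributive law]
= (16·p·r - 72·p - 8·p·q + 3·q·r - 42·q - 4·q² + 10·r² - 33·r - 54)·(-5 + 4·p - 2·q)    [combine like terms]
= -80·p·r + 64·p²·r - 32·p·q·r + 360·p - 288·p² + 144·p·q + 40·p·q - 32·p²·q + 16·p·q² - 15·q·r + 12·p·q·r - 6·q²·r + 210·q - 168·p·q + 84·q² + 20·q² - 16·p·q² + 8·q³ - 50·r² + 40·p·r² - 20·q·r² + 165·r - 132·p·r + 66·q·r + 270 - 216·p + 108·q    [distributive law]
= -212·p·r + 64·p²·r - 20·p·q·r + 144·p - 288·p² + 16·p·q - 32·p²·q + 51·q·r - 6·q²·r + 318·q + 104·q² + 8·q³ - 50·r² + 40·p·r² - 20·q·r² + 165·r + 270    [combine like terms]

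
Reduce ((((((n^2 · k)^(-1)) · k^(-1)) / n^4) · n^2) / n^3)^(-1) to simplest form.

k^2n^7

((((((n^2 · k)^(-1)) · k^(-1)) / n^4) · n^2) / n^3)^(-1)
= ((((((n^2 · k)^(-1)) · k^(-1)) / n^4) · n^2)^(-1)) / ((n^3)^(-1))    [power of a quotient]
= ((((((n^2 · k)^(-1)) · k^(-1)) / n^4)^(-1)) · ((n^2)^(-1))) / ((n^3)^(-1))    [power of a product]
= ((((((n^2 · k)^(-1)) · k^(-1))^(-1)) / ((n^4)^(-1))) · ((n^2)^(-1))) / ((n^3)^(-1))    [power of a quotient]
= ((((((n^2 · k)^(-1))^(-1)) · ((k^(-1))^(-1))) / ((n^4)^(-1))) · ((n^2)^(-1))) / ((n^3)^(-1))    [power of a product]
= (((((n^2 · k)^1) · ((k^(-1))^(-1))) / ((n^4)^(-1))) · ((n^2)^(-1))) / ((n^3)^(-1))    [power of a power]
= ((((((n^2)^1) · (k^1)) · ((k^(-1))^(-1))) / ((n^4)^(-1))) · ((n^2)^(-1))) / ((n^3)^(-1))    [power of a product]
= ((((n^2 · (k^1)) · ((k^(-1))^(-1))) / ((n^4)^(-1))) · ((n^2)^(-1))) / ((n^3)^(-1))    [power of a power]
= ((((n^2 · k) · ((k^(-1))^(-1))) / ((n^4)^(-1))) · ((n^2)^(-1))) / ((n^3)^(-1))    [power of a power]
= ((((n^2 · k) · k) / ((n^4)^(-1))) · ((n^2)^(-1))) / ((n^3)^(-1))    [power of a power]
= ((((n^2 · k) · k) / n^(-4)) · ((n^2)^(-1))) / ((n^3)^(-1))    [power of a power]
= ((((n^2 · k) · k) / n^(-4)) · n^(-2)) / ((n^3)^(-1))    [power of a power]
= ((((n^2 · k) · k) / n^(-4)) · n^(-2)) / n^(-3)    [power of a power]
= k^2n^7    [quotient of powers; product of powers]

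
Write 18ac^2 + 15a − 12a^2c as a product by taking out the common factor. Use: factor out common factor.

3a(6c^2 + 5 − 4ac)

18ac^2 + 15a − 12a^2c
= 3(6ac^2 + 5a − 4a^2c)    [factor out 3]
= 3a(6c^2 + 5 − 4ac)    [factor out a]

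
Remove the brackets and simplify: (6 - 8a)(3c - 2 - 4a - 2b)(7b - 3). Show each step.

(6 - 8a)(3c - 2 - 4a - 2b)(7b - 3)
= (18c - 12 - 24a - 12b - 24ac + 16a + 32a^2 + 16ab)(7b - 3)    [distributive law]
= (18c - 12 - 8a - 12b - 24ac + 32a^2 + 16ab)(7b - 3)    [combine like terms]
= 126bc - 54c - 84b + 36 - 56ab + 24a - 84b^2 + 36b - 168abc + 72ac + 224a^2b - 96a^2 + 112ab^2 - 48ab    [distributive law]
= 126bc - 54c - 48b + 36 - 104ab + 24a - 84b^2 - 168abc + 72ac + 224a^2b - 96a^2 + 112ab^2    [combine like terms]

126bc - 54c - 48b + 36 - 104ab + 24a - 84b^2 - 168abc + 72ac + 224a^2b - 96a^2 + 112ab^2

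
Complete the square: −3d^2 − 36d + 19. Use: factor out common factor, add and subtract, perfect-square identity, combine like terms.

−3(d + 6)^2 + 127

−3d^2 − 36d + 19
= −3(d^2 + 12d) + 19    [factor out -3 from the d-terms]
= −3(d^2 + 12d + 36 − 36) + 19    [add and subtract 36 inside the bracket]
= −3(d + 6)^2 + 108 + 19    [perfect-square identity]
= −3(d + 6)^2 + 127    [combine constants]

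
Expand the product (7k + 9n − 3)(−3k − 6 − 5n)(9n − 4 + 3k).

−375k^2n − 15k^2 − 63k^3 − 166kn + 186k − 693kn^2 − 171n^2 + 318n − 405n^3 − 72

(7k + 9n − 3)(−3k − 6 − 5n)(9n − 4 + 3k)
= (−21k^2 − 42k − 35kn − 27kn − 54n − 45n^2 + 9k + 18 + 15n)(9n − 4 + 3k)    [distributive law]
= (−21k^2 − 33k − 62kn − 39n − 45n^2 + 18)(9n − 4 + 3k)    [combine like terms]
= −189k^2n + 84k^2 − 63k^3 − 297kn + 132k − 99k^2 − 558kn^2 + 248kn − 186k^2n − 351n^2 + 156n − 117kn − 405n^3 + 180n^2 − 135kn^2 + 162n − 72 + 54k    [distributive law]
= −375k^2n − 15k^2 − 63k^3 − 166kn + 186k − 693kn^2 − 171n^2 + 318n − 405n^3 − 72    [combine like terms]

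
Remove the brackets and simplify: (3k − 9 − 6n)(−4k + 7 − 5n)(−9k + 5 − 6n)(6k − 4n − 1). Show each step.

(3k − 9 − 6n)(−4k + 7 − 5n)(−9k + 5 − 6n)(6k − 4n − 1)
= (−12k² + 21k − 15kn + 36k − 63 + 45n + 24kn − 42n + 30n²)(−9k + 5 − 6n)(6k − 4n − 1)    [distributive law]
= (−12k² + 57k + 9kn − 63 + 3n + 30n²)(−9k + 5 − 6n)(6k − 4n − 1)    [combine like terms]
= (108k³ − 60k² + 72k²n − 513k² + 285k − 342kn − 81k²n + 45kn − 54kn² + 567k − 315 + 378n − 27kn + 15n − 18n² − 270kn² + 150n² − 180n³)(6k − 4n − 1)    [distributive law]
= (108k³ − 573k² − 9k²n + 852k − 324kn − 324kn² − 315 + 393n + 132n² − 180n³)(6k − 4n − 1)    [combine like terms]
= 648k⁴ − 432k³n − 108k³ − 3438k³ + 2292k²n + 573k² − 54k³n + 36k²n² + 9k²n + 5112k² − 3408kn − 852k − 1944k²n + 1296kn² + 324kn − 1944k²n² + 1296kn³ + 324kn² − 1890k + 1260n + 315 + 2358kn − 1572n² − 393n + 792kn² − 528n³ − 132n² − 1080kn³ + 720n⁴ + 180n³    [distributive law]
= 648k⁴ − 486k³n − 3546k³ + 357k²n + 5685k² − 1908k²n² − 726kn − 2742k + 2412kn² + 216kn³ + 867n + 315 − 1704n² − 348n³ + 720n⁴    [combine like terms]

648k⁴ − 486k³n − 3546k³ + 357k²n + 5685k² − 1908k²n² − 726kn − 2742k + 2412kn² + 216kn³ + 867n + 315 − 1704n² − 348n³ + 720n⁴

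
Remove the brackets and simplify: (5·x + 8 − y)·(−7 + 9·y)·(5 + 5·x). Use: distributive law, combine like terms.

−455·x − 175·x^2 + 620·x·y + 225·x^2·y − 280 + 395·y − 45·y^2 − 45·x·y^2

(5·x + 8 − y)·(−7 + 9·y)·(5 + 5·x)
= (−35·x + 45·x·y − 56 + 72·y + 7·y − 9·y^2)·(5 + 5·x)    [distributive law]
= (−35·x + 45·x·y − 56 + 79·y − 9·y^2)·(5 + 5·x)    [combine like terms]
= −175·x − 175·x^2 + 225·x·y + 225·x^2·y − 280 − 280·x + 395·y + 395·x·y − 45·y^2 − 45·x·y^2    [distributive law]
= −455·x − 175·x^2 + 620·x·y + 225·x^2·y − 280 + 395·y − 45·y^2 − 45·x·y^2    [combine like terms]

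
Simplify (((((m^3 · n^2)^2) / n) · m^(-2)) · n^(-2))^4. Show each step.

m^16n^4

(((((m^3 · n^2)^2) / n) · m^(-2)) · n^(-2))^4
= (((((m^3 · n^2)^2) / n) · m^(-2))^4) · ((n^(-2))^4)    [power of a product]
= (((((m^3 · n^2)^2) / n)^4) · ((m^(-2))^4)) · ((n^(-2))^4)    [power of a product]
= (((((m^3 · n^2)^2)^4) / (n^4)) · ((m^(-2))^4)) · ((n^(-2))^4)    [power of a quotient]
= ((((m^3 · n^2)^8) / (n^4)) · ((m^(-2))^4)) · ((n^(-2))^4)    [power of a power]
= (((((m^3)^8) · ((n^2)^8)) / (n^4)) · ((m^(-2))^4)) · ((n^(-2))^4)    [power of a product]
= (((m^24 · ((n^2)^8)) / (n^4)) · ((m^(-2))^4)) · ((n^(-2))^4)    [power of a power]
= (((m^24 · n^16) / (n^4)) · ((m^(-2))^4)) · ((n^(-2))^4)    [power of a power]
= (((m^24 · n^16) / n^4) · m^(-8)) · ((n^(-2))^4)    [power of a power]
= (((m^24 · n^16) / n^4) · m^(-8)) · n^(-8)    [power of a power]
= m^16n^4    [quotient of powers; product of powers]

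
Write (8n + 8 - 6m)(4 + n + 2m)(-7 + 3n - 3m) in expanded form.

(8n + 8 - 6m)(4 + n + 2m)(-7 + 3n - 3m)
= (32n + 8n^2 + 16mn + 32 + 8n + 16m - 24m - 6mn - 12m^2)(-7 + 3n - 3m)    [distributive law]
= (40n + 8n^2 + 10mn + 32 - 8m - 12m^2)(-7 + 3n - 3m)    [combine like terms]
= -280n + 120n^2 - 120mn - 56n^2 + 24n^3 - 24mn^2 - 70mn + 30mn^2 - 30m^2n - 224 + 96n - 96m + 56m - 24mn + 24m^2 + 84m^2 - 36m^2n + 36m^3    [distributive law]
= -184n + 64n^2 - 214mn + 24n^3 + 6mn^2 - 66m^2n - 224 - 40m + 108m^2 + 36m^3    [combine like terms]

-184n + 64n^2 - 214mn + 24n^3 + 6mn^2 - 66m^2n - 224 - 40m + 108m^2 + 36m^3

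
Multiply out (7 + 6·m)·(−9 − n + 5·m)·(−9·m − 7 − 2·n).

700·m + 441 + 175·n + 143·m·n + 14·n² − 39·m² − 6·m²·n + 12·m·n² − 270·m³

(7 + 6·m)·(−9 − n + 5·m)·(−9·m − 7 − 2·n)
= (−63 − 7·n + 35·m − 54·m − 6·m·n + 30·m²)·(−9·m − 7 − 2·n)    [distributive law]
= (−63 − 7·n − 19·m − 6·m·n + 30·m²)·(−9·m − 7 − 2·n)    [combine like terms]
= 567·m + 441 + 126·n + 63·m·n + 49·n + 14·n² + 171·m² + 133·m + 38·m·n + 54·m²·n + 42·m·n + 12·m·n² − 270·m³ − 210·m² − 60·m²·n    [distributive law]
= 700·m + 441 + 175·n + 143·m·n + 14·n² − 39·m² − 6·m²·n + 12·m·n² − 270·m³    [combine like terms]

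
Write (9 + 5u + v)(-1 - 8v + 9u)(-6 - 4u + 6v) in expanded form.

(9 + 5u + v)(-1 - 8v + 9u)(-6 - 4u + 6v)
= (-9 - 72v + 81u - 5u - 40uv + 45u^2 - v - 8v^2 + 9uv)(-6 - 4u + 6v)    [distributive law]
= (-9 - 73v + 76u - 31uv + 45u^2 - 8v^2)(-6 - 4u + 6v)    [combine like terms]
= 54 + 36u - 54v + 438v + 292uv - 438v^2 - 456u - 304u^2 + 456uv + 186uv + 124u^2v - 186uv^2 - 270u^2 - 180u^3 + 270u^2v + 48v^2 + 32uv^2 - 48v^3    [distributive law]
= 54 - 420u + 384v + 934uv - 390v^2 - 574u^2 + 394u^2v - 154uv^2 - 180u^3 - 48v^3    [combine like terms]

54 - 420u + 384v + 934uv - 390v^2 - 574u^2 + 394u^2v - 154uv^2 - 180u^3 - 48v^3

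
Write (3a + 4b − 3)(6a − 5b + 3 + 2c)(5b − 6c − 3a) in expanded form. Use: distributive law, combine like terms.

(3a + 4b − 3)(6a − 5b + 3 + 2c)(5b − 6c − 3a)
= (18a² − 15ab + 9a + 6ac + 24ab − 20b² + 12b + 8bc − 18a + 15b − 9 − 6c)(5b − 6c − 3a)    [distributive law]
= (18a² + 9ab − 9a + 6ac − 20b² + 27b + 8bc − 9 − 6c)(5b − 6c − 3a)    [combine like terms]
= 90a²b − 108a²c − 54a³ + 45ab² − 54abc − 27a²b − 45ab + 54ac + 27a² + 30abc − 36ac² − 18a²c − 100b³ + 120b²c + 60ab² + 135b² − 162bc − 81ab + 40b²c − 48bc² − 24abc − 45b + 54c + 27a − 30bc + 36c² + 18ac    [distributive law]
= 63a²b − 126a²c − 54a³ + 105ab² − 48abc − 126ab + 72ac + 27a² − 36ac² − 100b³ + 160b²c + 135b² − 192bc − 48bc² − 45b + 54c + 27a + 36c²    [combine like terms]

63a²b − 126a²c − 54a³ + 105ab² − 48abc − 126ab + 72ac + 27a² − 36ac² − 100b³ + 160b²c + 135b² − 192bc − 48bc² − 45b + 54c + 27a + 36c²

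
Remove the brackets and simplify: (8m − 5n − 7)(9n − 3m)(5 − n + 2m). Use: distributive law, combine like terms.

(8m − 5n − 7)(9n − 3m)(5 − n + 2m)
= (72mn − 24m^2 − 45n^2 + 15mn − 63n + 21m)(5 − n + 2m)    [distributive law]
= (87mn − 24m^2 − 45n^2 − 63n + 21m)(5 − n + 2m)    [combine like terms]
= 435mn − 87mn^2 + 174m^2n − 120m^2 + 24m^2n − 48m^3 − 225n^2 + 45n^3 − 90mn^2 − 315n + 63n^2 − 126mn + 105m − 21mn + 42m^2    [distributive law]
= 288mn − 177mn^2 + 198m^2n − 78m^2 − 48m^3 − 162n^2 + 45n^3 − 315n + 105m    [combine like terms]

288mn − 177mn^2 + 198m^2n − 78m^2 − 48m^3 − 162n^2 + 45n^3 − 315n + 105m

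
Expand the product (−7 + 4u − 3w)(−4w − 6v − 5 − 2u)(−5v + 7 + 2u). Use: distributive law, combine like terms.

−89vw + 301w + 16uw − 210v² + 119v − 54uv + 245 + 28u − 68u² + 86uvw − 20u²w + 120uv² − 8u²v − 16u³ − 60vw² + 84w² + 24uw² − 90v²w

(−7 + 4u − 3w)(−4w − 6v − 5 − 2u)(−5v + 7 + 2u)
= (28w + 42v + 35 + 14u − 16uw − 24uv − 20u − 8u² + 12w² + 18vw + 15w + 6uw)(−5v + 7 + 2u)    [distributive law]
= (43w + 42v + 35 − 6u − 10uw − 24uv − 8u² + 12w² + 18vw)(−5v + 7 + 2u)    [combine like terms]
= −215vw + 301w + 86uw − 210v² + 294v + 84uv − 175v + 245 + 70u + 30uv − 42u − 12u² + 50uvw − 70uw − 20u²w + 120uv² − 168uv − 48u²v + 40u²v − 56u² − 16u³ − 60vw² + 84w² + 24uw² − 90v²w + 126vw + 36uvw    [distributive law]
= −89vw + 301w + 16uw − 210v² + 119v − 54uv + 245 + 28u − 68u² + 86uvw − 20u²w + 120uv² − 8u²v − 16u³ − 60vw² + 84w² + 24uw² − 90v²w    [combine like terms]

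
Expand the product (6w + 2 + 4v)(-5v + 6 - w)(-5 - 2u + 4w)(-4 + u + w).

-974vw - 74uvw + 770vw^2 + 68u^2vw - 68uvw^2 - 136vw^3 + 428w + 126uw - 786w^2 - 68u^2w + 50uw^2 + 262w^3 + 12u^2w^2 - 12uw^3 - 24w^4 + 280v + 42uv - 28u^2v + 240 + 36u - 24u^2 - 400v^2 - 60uv^2 + 420v^2w + 40u^2v^2 - 40uv^2w - 80v^2w^2

(6w + 2 + 4v)(-5v + 6 - w)(-5 - 2u + 4w)(-4 + u + w)
= (-30vw + 36w - 6w^2 - 10v + 12 - 2w - 20v^2 + 24v - 4vw)(-5 - 2u + 4w)(-4 + u + w)    [distributive law]
= (-34vw + 34w - 6w^2 + 14v + 12 - 20v^2)(-5 - 2u + 4w)(-4 + u + w)    [combine like terms]
= (170vw + 68uvw - 136vw^2 - 170w - 68uw + 136w^2 + 30w^2 + 12uw^2 - 24w^3 - 70v - 28uv + 56vw - 60 - 24u + 48w + 100v^2 + 40uv^2 - 80v^2w)(-4 + u + w)    [distributive law]
= (226vw + 68uvw - 136vw^2 - 122w - 68uw + 166w^2 + 12uw^2 - 24w^3 - 70v - 28uv - 60 - 24u + 100v^2 + 40uv^2 - 80v^2w)(-4 + u + w)    [combine like terms]
= -904vw + 226uvw + 226vw^2 - 272uvw + 68u^2vw + 68uvw^2 + 544vw^2 - 136uvw^2 - 136vw^3 + 488w - 122uw - 122w^2 + 272uw - 68u^2w - 68uw^2 - 664w^2 + 166uw^2 + 166w^3 - 48uw^2 + 12u^2w^2 + 12uw^3 + 96w^3 - 24uw^3 - 24w^4 + 280v - 70uv - 70vw + 112uv - 28u^2v - 28uvw + 240 - 60u - 60w + 96u - 24u^2 - 24uw - 400v^2 + 100uv^2 + 100v^2w - 160uv^2 + 40u^2v^2 + 40uv^2w + 320v^2w - 80uv^2w - 80v^2w^2    [distributive law]
= -974vw - 74uvw + 770vw^2 + 68u^2vw - 68uvw^2 - 136vw^3 + 428w + 126uw - 786w^2 - 68u^2w + 50uw^2 + 262w^3 + 12u^2w^2 - 12uw^3 - 24w^4 + 280v + 42uv - 28u^2v + 240 + 36u - 24u^2 - 400v^2 - 60uv^2 + 420v^2w + 40u^2v^2 - 40uv^2w - 80v^2w^2    [combine like terms]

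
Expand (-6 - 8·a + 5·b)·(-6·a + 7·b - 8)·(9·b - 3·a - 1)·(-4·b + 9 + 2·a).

(-6 - 8·a + 5·b)·(-6·a + 7·b - 8)·(9·b - 3·a - 1)·(-4·b + 9 + 2·a)
= (36·a - 42·b + 48 + 48·a² - 56·a·b + 64·a - 30·a·b + 35·b² - 40·b)·(9·b - 3·a - 1)·(-4·b + 9 + 2·a)    [distributive law]
= (100·a - 82·b + 48 + 48·a² - 86·a·b + 35·b²)·(9·b - 3·a - 1)·(-4·b + 9 + 2·a)    [combine like terms]
= (900·a·b - 300·a² - 100·a - 738·b² + 246·a·b + 82·b + 432·b - 144·a - 48 + 432·a²·b - 144·a³ - 48·a² - 774·a·b² + 258·a²·b + 86·a·b + 315·b³ - 105·a·b² - 35·b²)·(-4·b + 9 + 2·a)    [distributive law]
= (1232·a·b - 348·a² - 244·a - 773·b² + 514·b - 48 + 690·a²·b - 144·a³ - 879·a·b² + 315·b³)·(-4·b + 9 + 2·a)    [combine like terms]
= -4928·a·b² + 11088·a·b + 2464·a²·b + 1392·a²·b - 3132·a² - 696·a³ + 976·a·b - 2196·a - 488·a² + 3092·b³ - 6957·b² - 1546·a·b² - 2056·b² + 4626·b + 1028·a·b + 192·b - 432 - 96·a - 2760·a²·b² + 6210·a²·b + 1380·a³·b + 576·a³·b - 1296·a³ - 288·a⁴ + 3516·a·b³ - 7911·a·b² - 1758·a²·b² - 1260·b⁴ + 2835·b³ + 630·a·b³    [distributive law]
= -14385·a·b² + 13092·a·b + 10066·a²·b - 3620·a² - 1992·a³ - 2292·a + 5927·b³ - 9013·b² + 4818·b - 432 - 4518·a²·b² + 1956·a³·b - 288·a⁴ + 4146·a·b³ - 1260·b⁴    [combine like terms]

-14385·a·b² + 13092·a·b + 10066·a²·b - 3620·a² - 1992·a³ - 2292·a + 5927·b³ - 9013·b² + 4818·b - 432 - 4518·a²·b² + 1956·a³·b - 288·a⁴ + 4146·a·b³ - 1260·b⁴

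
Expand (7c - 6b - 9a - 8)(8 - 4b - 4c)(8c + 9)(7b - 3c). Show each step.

(7c - 6b - 9a - 8)(8 - 4b - 4c)(8c + 9)(7b - 3c)
= (56c - 28bc - 28c^2 - 48b + 24b^2 + 24bc - 72a + 36ab + 36ac - 64 + 32b + 32c)(8c + 9)(7b - 3c)    [distributive law]
= (88c - 4bc - 28c^2 - 16b + 24b^2 - 72a + 36ab + 36ac - 64)(8c + 9)(7b - 3c)    [combine like terms]
= (704c^2 + 792c - 32bc^2 - 36bc - 224c^3 - 252c^2 - 128bc - 144b + 192b^2c + 216b^2 - 576ac - 648a + 288abc + 324ab + 288ac^2 + 324ac - 512c - 576)(7b - 3c)    [distributive law]
= (452c^2 + 280c - 32bc^2 - 164bc - 224c^3 - 144b + 192b^2c + 216b^2 - 252ac - 648a + 288abc + 324ab + 288ac^2 - 576)(7b - 3c)    [combine like terms]
= 3164bc^2 - 1356c^3 + 1960bc - 840c^2 - 224b^2c^2 + 96bc^3 - 1148b^2c + 492bc^2 - 1568bc^3 + 672c^4 - 1008b^2 + 432bc + 1344b^3c - 576b^2c^2 + 1512b^3 - 648b^2c - 1764abc + 756ac^2 - 4536ab + 1944ac + 2016ab^2c - 864abc^2 + 2268ab^2 - 972abc + 2016abc^2 - 864ac^3 - 4032b + 1728c    [distributive law]
= 3656bc^2 - 1356c^3 + 2392bc - 840c^2 - 800b^2c^2 - 1472bc^3 - 1796b^2c + 672c^4 - 1008b^2 + 1344b^3c + 1512b^3 - 2736abc + 756ac^2 - 4536ab + 1944ac + 2016ab^2c + 1152abc^2 + 2268ab^2 - 864ac^3 - 4032b + 1728c    [combine like terms]

3656bc^2 - 1356c^3 + 2392bc - 840c^2 - 800b^2c^2 - 1472bc^3 - 1796b^2c + 672c^4 - 1008b^2 + 1344b^3c + 1512b^3 - 2736abc + 756ac^2 - 4536ab + 1944ac + 2016ab^2c + 1152abc^2 + 2268ab^2 - 864ac^3 - 4032b + 1728c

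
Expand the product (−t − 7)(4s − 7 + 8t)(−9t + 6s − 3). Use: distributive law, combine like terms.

(−t − 7)(4s − 7 + 8t)(−9t + 6s − 3)
= (−4st + 7t − 8t^2 − 28s + 49 − 56t)(−9t + 6s − 3)    [distributive law]
= (−4st − 49t − 8t^2 − 28s + 49)(−9t + 6s − 3)    [combine like terms]
= 36st^2 − 24s^2t + 12st + 441t^2 − 294st + 147t + 72t^3 − 48st^2 + 24t^2 + 252st − 168s^2 + 84s − 441t + 294s − 147    [distributive law]
= −12st^2 − 24s^2t − 30st + 465t^2 − 294t + 72t^3 − 168s^2 + 378s − 147    [combine like terms]

−12st^2 − 24s^2t − 30st + 465t^2 − 294t + 72t^3 − 168s^2 + 378s − 147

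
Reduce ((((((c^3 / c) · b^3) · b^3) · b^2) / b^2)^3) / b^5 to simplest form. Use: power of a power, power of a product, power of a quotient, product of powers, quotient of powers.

b^13c^6

((((((c^3 / c) · b^3) · b^3) · b^2) / b^2)^3) / b^5
= ((((((c^3 / c) · b^3) · b^3) · b^2)^3) / ((b^2)^3)) / b^5    [power of a quotient]
= ((((((c^3 / c) · b^3) · b^3)^3) · ((b^2)^3)) / ((b^2)^3)) / b^5    [power of a product]
= ((((((c^3 / c) · b^3)^3) · ((b^3)^3)) · ((b^2)^3)) / ((b^2)^3)) / b^5    [power of a product]
= ((((((c^3 / c)^3) · ((b^3)^3)) · ((b^3)^3)) · ((b^2)^3)) / ((b^2)^3)) / b^5    [power of a product]
= (((((((c^3)^3) / (c^3)) · ((b^3)^3)) · ((b^3)^3)) · ((b^2)^3)) / ((b^2)^3)) / b^5    [power of a quotient]
= (((((c^9 / (c^3)) · ((b^3)^3)) · ((b^3)^3)) · ((b^2)^3)) / ((b^2)^3)) / b^5    [power of a power]
= ((((c^6 · ((b^3)^3)) · ((b^3)^3)) · ((b^2)^3)) / ((b^2)^3)) / b^5    [quotient of powers]
= ((((c^6 · b^9) · ((b^3)^3)) · ((b^2)^3)) / ((b^2)^3)) / b^5    [power of a power]
= ((((c^6 · b^9) · b^9) · ((b^2)^3)) / ((b^2)^3)) / b^5    [power of a power]
= ((((c^6 · b^9) · b^9) · b^6) / ((b^2)^3)) / b^5    [power of a power]
= ((((c^6 · b^9) · b^9) · b^6) / b^6) / b^5    [power of a power]
= b^13c^6    [quotient of powers; product of powers]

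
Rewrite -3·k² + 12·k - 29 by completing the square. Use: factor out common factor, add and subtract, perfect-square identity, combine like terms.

-3(k - 2)² - 17

-3·k² + 12·k - 29
= -3(k² - 4·k) - 29    [factor out -3 from the k-terms]
= -3(k² - 4·k + 4 - 4) - 29    [add and subtract 4 inside the bracket]
= -3(k - 2)² + 12 - 29    [perfect-square identity]
= -3(k - 2)² - 17    [combine constants]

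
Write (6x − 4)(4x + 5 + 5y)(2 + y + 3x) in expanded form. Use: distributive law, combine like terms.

(6x − 4)(4x + 5 + 5y)(2 + y + 3x)
= (24x^2 + 30x + 30xy − 16x − 20 − 20y)(2 + y + 3x)    [distributive law]
= (24x^2 + 14x + 30xy − 20 − 20y)(2 + y + 3x)    [combine like terms]
= 48x^2 + 24x^2y + 72x^3 + 28x + 14xy + 42x^2 + 60xy + 30xy^2 + 90x^2y − 40 − 20y − 60x − 40y − 20y^2 − 60xy    [distributive law]
= 90x^2 + 114x^2y + 72x^3 − 32x + 14xy + 30xy^2 − 40 − 60y − 20y^2    [combine like terms]

90x^2 + 114x^2y + 72x^3 − 32x + 14xy + 30xy^2 − 40 − 60y − 20y^2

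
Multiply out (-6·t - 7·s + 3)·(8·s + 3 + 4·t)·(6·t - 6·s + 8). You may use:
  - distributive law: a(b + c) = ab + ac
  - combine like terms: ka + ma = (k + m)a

(-6·t - 7·s + 3)·(8·s + 3 + 4·t)·(6·t - 6·s + 8)
= (-48·s·t - 18·t - 24·t^2 - 56·s^2 - 21·s - 28·s·t + 24·s + 9 + 12·t)·(6·t - 6·s + 8)    [distributive law]
= (-76·s·t - 6·t - 24·t^2 - 56·s^2 + 3·s + 9)·(6·t - 6·s + 8)    [combine like terms]
= -456·s·t^2 + 456·s^2·t - 608·s·t - 36·t^2 + 36·s·t - 48·t - 144·t^3 + 144·s·t^2 - 192·t^2 - 336·s^2·t + 336·s^3 - 448·s^2 + 18·s·t - 18·s^2 + 24·s + 54·t - 54·s + 72    [distributive law]
= -312·s·t^2 + 120·s^2·t - 554·s·t - 228·t^2 + 6·t - 144·t^3 + 336·s^3 - 466·s^2 - 30·s + 72    [combine like terms]

-312·s·t^2 + 120·s^2·t - 554·s·t - 228·t^2 + 6·t - 144·t^3 + 336·s^3 - 466·s^2 - 30·s + 72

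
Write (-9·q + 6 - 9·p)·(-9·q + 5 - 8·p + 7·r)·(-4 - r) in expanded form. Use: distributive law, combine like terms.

(-9·q + 6 - 9·p)·(-9·q + 5 - 8·p + 7·r)·(-4 - r)
= (81·q² - 45·q + 72·p·q - 63·q·r - 54·q + 30 - 48·p + 42·r + 81·p·q - 45·p + 72·p² - 63·p·r)·(-4 - r)    [distributive law]
= (81·q² - 99·q + 153·p·q - 63·q·r + 30 - 93·p + 42·r + 72·p² - 63·p·r)·(-4 - r)    [combine like terms]
= -324·q² - 81·q²·r + 396·q + 99·q·r - 612·p·q - 153·p·q·r + 252·q·r + 63·q·r² - 120 - 30·r + 372·p + 93·p·r - 168·r - 42·r² - 288·p² - 72·p²·r + 252·p·r + 63·p·r²    [distributive law]
= -324·q² - 81·q²·r + 396·q + 351·q·r - 612·p·q - 153·p·q·r + 63·q·r² - 120 - 198·r + 372·p + 345·p·r - 42·r² - 288·p² - 72·p²·r + 63·p·r²    [combine like terms]

-324·q² - 81·q²·r + 396·q + 351·q·r - 612·p·q - 153·p·q·r + 63·q·r² - 120 - 198·r + 372·p + 345·p·r - 42·r² - 288·p² - 72·p²·r + 63·p·r²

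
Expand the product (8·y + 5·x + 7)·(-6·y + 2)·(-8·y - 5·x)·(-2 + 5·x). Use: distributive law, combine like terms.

(8·y + 5·x + 7)·(-6·y + 2)·(-8·y - 5·x)·(-2 + 5·x)
= (-48·y² + 16·y - 30·x·y + 10·x - 42·y + 14)·(-8·y - 5·x)·(-2 + 5·x)    [distributive law]
= (-48·y² - 26·y - 30·x·y + 10·x + 14)·(-8·y - 5·x)·(-2 + 5·x)    [combine like terms]
= (384·y³ + 240·x·y² + 208·y² + 130·x·y + 240·x·y² + 150·x²·y - 80·x·y - 50·x² - 112·y - 70·x)·(-2 + 5·x)    [distributive law]
= (384·y³ + 480·x·y² + 208·y² + 50·x·y + 150·x²·y - 50·x² - 112·y - 70·x)·(-2 + 5·x)    [combine like terms]
= -768·y³ + 1920·x·y³ - 960·x·y² + 2400·x²·y² - 416·y² + 1040·x·y² - 100·x·y + 250·x²·y - 300·x²·y + 750·x³·y + 100·x² - 250·x³ + 224·y - 560·x·y + 140·x - 350·x²    [distributive law]
= -768·y³ + 1920·x·y³ + 80·x·y² + 2400·x²·y² - 416·y² - 660·x·y - 50·x²·y + 750·x³·y - 250·x² - 250·x³ + 224·y + 140·x    [combine like terms]

-768·y³ + 1920·x·y³ + 80·x·y² + 2400·x²·y² - 416·y² - 660·x·y - 50·x²·y + 750·x³·y - 250·x² - 250·x³ + 224·y + 140·x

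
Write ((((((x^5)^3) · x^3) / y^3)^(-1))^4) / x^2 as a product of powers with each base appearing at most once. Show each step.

x^(-74)y^12

((((((x^5)^3) · x^3) / y^3)^(-1))^4) / x^2
= (((((x^5)^3) · x^3) / y^3)^(-4)) / x^2    [power of a power]
= (((((x^5)^3) · x^3)^(-4)) / ((y^3)^(-4))) / x^2    [power of a quotient]
= (((((x^5)^3)^(-4)) · ((x^3)^(-4))) / ((y^3)^(-4))) / x^2    [power of a product]
= ((((x^5)^(-12)) · ((x^3)^(-4))) / ((y^3)^(-4))) / x^2    [power of a power]
= ((x^(-60) · ((x^3)^(-4))) / ((y^3)^(-4))) / x^2    [power of a power]
= ((x^(-60) · x^(-12)) / ((y^3)^(-4))) / x^2    [power of a power]
= (x^(-72) / ((y^3)^(-4))) / x^2    [product of powers]
= (x^(-72) / y^(-12)) / x^2    [power of a power]
= x^(-74)y^12    [quotient of powers]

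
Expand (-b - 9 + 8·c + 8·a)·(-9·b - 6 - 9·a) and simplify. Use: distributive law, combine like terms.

(-b - 9 + 8·c + 8·a)·(-9·b - 6 - 9·a)
= 9·b^2 + 6·b + 9·a·b + 81·b + 54 + 81·a - 72·b·c - 48·c - 72·a·c - 72·a·b - 48·a - 72·a^2    [distributive law]
= 9·b^2 + 87·b - 63·a·b + 54 + 33·a - 72·b·c - 48·c - 72·a·c - 72·a^2    [combine like terms]

9·b^2 + 87·b - 63·a·b + 54 + 33·a - 72·b·c - 48·c - 72·a·c - 72·a^2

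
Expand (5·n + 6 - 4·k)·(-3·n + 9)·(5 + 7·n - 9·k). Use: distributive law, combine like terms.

114·n^2 - 105·n^3 + 219·k·n^2 + 513·n - 435·k·n + 270 - 666·k - 108·k^2·n + 324·k^2

(5·n + 6 - 4·k)·(-3·n + 9)·(5 + 7·n - 9·k)
= (-15·n^2 + 45·n - 18·n + 54 + 12·k·n - 36·k)·(5 + 7·n - 9·k)    [distributive law]
= (-15·n^2 + 27·n + 54 + 12·k·n - 36·k)·(5 + 7·n - 9·k)    [combine like terms]
= -75·n^2 - 105·n^3 + 135·k·n^2 + 135·n + 189·n^2 - 243·k·n + 270 + 378·n - 486·k + 60·k·n + 84·k·n^2 - 108·k^2·n - 180·k - 252·k·n + 324·k^2    [distributive law]
= 114·n^2 - 105·n^3 + 219·k·n^2 + 513·n - 435·k·n + 270 - 666·k - 108·k^2·n + 324·k^2    [combine like terms]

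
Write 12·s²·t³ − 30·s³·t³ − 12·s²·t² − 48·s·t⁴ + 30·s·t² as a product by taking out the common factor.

6·s·t²(2·s·t − 5·s²·t − 2·s − 8·t² + 5)

12·s²·t³ − 30·s³·t³ − 12·s²·t² − 48·s·t⁴ + 30·s·t²
= 6(2·s²·t³ − 5·s³·t³ − 2·s²·t² − 8·s·t⁴ + 5·s·t²)    [factor out 6]
= 6·s·t²(2·s·t − 5·s²·t − 2·s − 8·t² + 5)    [factor out s·t²]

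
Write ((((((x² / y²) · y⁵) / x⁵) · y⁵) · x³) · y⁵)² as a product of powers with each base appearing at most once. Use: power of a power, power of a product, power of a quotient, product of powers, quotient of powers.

((((((x² / y²) · y⁵) / x⁵) · y⁵) · x³) · y⁵)²
= ((((((x² / y²) · y⁵) / x⁵) · y⁵) · x³)²) · ((y⁵)²)    [power of a product]
= ((((((x² / y²) · y⁵) / x⁵) · y⁵)²) · ((x³)²)) · ((y⁵)²)    [power of a product]
= ((((((x² / y²) · y⁵) / x⁵)²) · ((y⁵)²)) · ((x³)²)) · ((y⁵)²)    [power of a product]
= ((((((x² / y²) · y⁵)²) / ((x⁵)²)) · ((y⁵)²)) · ((x³)²)) · ((y⁵)²)    [power of a quotient]
= ((((((x² / y²)²) · ((y⁵)²)) / ((x⁵)²)) · ((y⁵)²)) · ((x³)²)) · ((y⁵)²)    [power of a product]
= (((((((x²)²) / ((y²)²)) · ((y⁵)²)) / ((x⁵)²)) · ((y⁵)²)) · ((x³)²)) · ((y⁵)²)    [power of a quotient]
= (((((x⁴ / ((y²)²)) · ((y⁵)²)) / ((x⁵)²)) · ((y⁵)²)) · ((x³)²)) · ((y⁵)²)    [power of a power]
= (((((x⁴ / y⁴) · ((y⁵)²)) / ((x⁵)²)) · ((y⁵)²)) · ((x³)²)) · ((y⁵)²)    [power of a power]
= (((((x⁴ / y⁴) · y¹⁰) / ((x⁵)²)) · ((y⁵)²)) · ((x³)²)) · ((y⁵)²)    [power of a power]
= (((((x⁴ / y⁴) · y¹⁰) / x¹⁰) · ((y⁵)²)) · ((x³)²)) · ((y⁵)²)    [power of a power]
= (((((x⁴ / y⁴) · y¹⁰) / x¹⁰) · y¹⁰) · ((x³)²)) · ((y⁵)²)    [power of a power]
= (((((x⁴ / y⁴) · y¹⁰) / x¹⁰) · y¹⁰) · x⁶) · ((y⁵)²)    [power of a power]
= (((((x⁴ / y⁴) · y¹⁰) / x¹⁰) · y¹⁰) · x⁶) · y¹⁰    [power of a power]
= y²⁶    [quotient of powers; product of powers]

y²⁶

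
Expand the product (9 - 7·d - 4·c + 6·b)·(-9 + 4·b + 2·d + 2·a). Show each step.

(9 - 7·d - 4·c + 6·b)·(-9 + 4·b + 2·d + 2·a)
= -81 + 36·b + 18·d + 18·a + 63·d - 28·b·d - 14·d² - 14·a·d + 36·c - 16·b·c - 8·c·d - 8·a·c - 54·b + 24·b² + 12·b·d + 12·a·b    [distributive law]
= -81 - 18·b + 81·d + 18·a - 16·b·d - 14·d² - 14·a·d + 36·c - 16·b·c - 8·c·d - 8·a·c + 24·b² + 12·a·b    [combine like terms]

-81 - 18·b + 81·d + 18·a - 16·b·d - 14·d² - 14·a·d + 36·c - 16·b·c - 8·c·d - 8·a·c + 24·b² + 12·a·b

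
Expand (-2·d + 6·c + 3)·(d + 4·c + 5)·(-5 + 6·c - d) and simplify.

17·d^2 - 10·c·d^2 + 2·d^3 - 74·c·d - 36·c^2·d + 20·d + 132·c^2 + 144·c^3 - 120·c - 75

(-2·d + 6·c + 3)·(d + 4·c + 5)·(-5 + 6·c - d)
= (-2·d^2 - 8·c·d - 10·d + 6·c·d + 24·c^2 + 30·c + 3·d + 12·c + 15)·(-5 + 6·c - d)    [distributive law]
= (-2·d^2 - 2·c·d - 7·d + 24·c^2 + 42·c + 15)·(-5 + 6·c - d)    [combine like terms]
= 10·d^2 - 12·c·d^2 + 2·d^3 + 10·c·d - 12·c^2·d + 2·c·d^2 + 35·d - 42·c·d + 7·d^2 - 120·c^2 + 144·c^3 - 24·c^2·d - 210·c + 252·c^2 - 42·c·d - 75 + 90·c - 15·d    [distributive law]
= 17·d^2 - 10·c·d^2 + 2·d^3 - 74·c·d - 36·c^2·d + 20·d + 132·c^2 + 144·c^3 - 120·c - 75    [combine like terms]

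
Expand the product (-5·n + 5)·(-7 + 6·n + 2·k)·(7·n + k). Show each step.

455·n² + 135·k·n - 210·n³ - 100·k·n² - 10·k²·n - 245·n - 35·k + 10·k²

(-5·n + 5)·(-7 + 6·n + 2·k)·(7·n + k)
= (35·n - 30·n² - 10·k·n - 35 + 30·n + 10·k)·(7·n + k)    [distributive law]
= (65·n - 30·n² - 10·k·n - 35 + 10·k)·(7·n + k)    [combine like terms]
= 455·n² + 65·k·n - 210·n³ - 30·k·n² - 70·k·n² - 10·k²·n - 245·n - 35·k + 70·k·n + 10·k²    [distributive law]
= 455·n² + 135·k·n - 210·n³ - 100·k·n² - 10·k²·n - 245·n - 35·k + 10·k²    [combine like terms]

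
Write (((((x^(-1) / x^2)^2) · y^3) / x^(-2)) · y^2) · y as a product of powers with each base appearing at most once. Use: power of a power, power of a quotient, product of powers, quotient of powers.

x^(-4)y^6

(((((x^(-1) / x^2)^2) · y^3) / x^(-2)) · y^2) · y
= ((((((x^(-1))^2) / ((x^2)^2)) · y^3) / x^(-2)) · y^2) · y    [power of a quotient]
= ((((x^(-2) / ((x^2)^2)) · y^3) / x^(-2)) · y^2) · y    [power of a power]
= ((((x^(-2) / x^4) · y^3) / x^(-2)) · y^2) · y    [power of a power]
= (((x^(-6) · y^3) / x^(-2)) · y^2) · y    [quotient of powers]
= x^(-4)y^6    [quotient of powers; product of powers]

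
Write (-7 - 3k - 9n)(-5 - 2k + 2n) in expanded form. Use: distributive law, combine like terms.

(-7 - 3k - 9n)(-5 - 2k + 2n)
= 35 + 14k - 14n + 15k + 6k^2 - 6kn + 45n + 18kn - 18n^2    [distributive law]
= 35 + 29k + 31n + 6k^2 + 12kn - 18n^2    [combine like terms]

35 + 29k + 31n + 6k^2 + 12kn - 18n^2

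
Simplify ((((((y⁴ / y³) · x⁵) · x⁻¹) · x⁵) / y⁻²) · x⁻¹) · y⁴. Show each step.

((((((y⁴ / y³) · x⁵) · x⁻¹) · x⁵) / y⁻²) · x⁻¹) · y⁴
= (((((y · x⁵) · x⁻¹) · x⁵) / y⁻²) · x⁻¹) · y⁴    [quotient of powers]
= x⁸·y⁷    [quotient of powers; product of powers]

x⁸·y⁷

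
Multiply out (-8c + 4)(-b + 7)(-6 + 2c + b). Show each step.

(-8c + 4)(-b + 7)(-6 + 2c + b)
= (8bc - 56c - 4b + 28)(-6 + 2c + b)    [distributive law]
= -48bc + 16bc^2 + 8b^2c + 336c - 112c^2 - 56bc + 24b - 8bc - 4b^2 - 168 + 56c + 28b    [distributive law]
= -112bc + 16bc^2 + 8b^2c + 392c - 112c^2 + 52b - 4b^2 - 168    [combine like terms]

-112bc + 16bc^2 + 8b^2c + 392c - 112c^2 + 52b - 4b^2 - 168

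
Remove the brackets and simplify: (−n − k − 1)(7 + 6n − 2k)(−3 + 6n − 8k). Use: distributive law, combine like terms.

(−n − k − 1)(7 + 6n − 2k)(−3 + 6n − 8k)
= (−7n − 6n^2 + 2kn − 7k − 6kn + 2k^2 − 7 − 6n + 2k)(−3 + 6n − 8k)    [distributive law]
= (−13n − 6n^2 − 4kn − 5k + 2k^2 − 7)(−3 + 6n − 8k)    [combine like terms]
= 39n − 78n^2 + 104kn + 18n^2 − 36n^3 + 48kn^2 + 12kn − 24kn^2 + 32k^2n + 15k − 30kn + 40k^2 − 6k^2 + 12k^2n − 16k^3 + 21 − 42n + 56k    [distributive law]
= −3n − 60n^2 + 86kn − 36n^3 + 24kn^2 + 44k^2n + 71k + 34k^2 − 16k^3 + 21    [combine like terms]

−3n − 60n^2 + 86kn − 36n^3 + 24kn^2 + 44k^2n + 71k + 34k^2 − 16k^3 + 21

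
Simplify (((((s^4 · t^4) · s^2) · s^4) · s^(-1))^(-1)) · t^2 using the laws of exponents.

s^(-9)t^(-2)

(((((s^4 · t^4) · s^2) · s^4) · s^(-1))^(-1)) · t^2
= (((((s^4 · t^4) · s^2) · s^4)^(-1)) · ((s^(-1))^(-1))) · t^2    [power of a product]
= (((((s^4 · t^4) · s^2)^(-1)) · ((s^4)^(-1))) · ((s^(-1))^(-1))) · t^2    [power of a product]
= (((((s^4 · t^4)^(-1)) · ((s^2)^(-1))) · ((s^4)^(-1))) · ((s^(-1))^(-1))) · t^2    [power of a product]
= ((((((s^4)^(-1)) · ((t^4)^(-1))) · ((s^2)^(-1))) · ((s^4)^(-1))) · ((s^(-1))^(-1))) · t^2    [power of a product]
= ((((s^(-4) · ((t^4)^(-1))) · ((s^2)^(-1))) · ((s^4)^(-1))) · ((s^(-1))^(-1))) · t^2    [power of a power]
= ((((s^(-4) · t^(-4)) · ((s^2)^(-1))) · ((s^4)^(-1))) · ((s^(-1))^(-1))) · t^2    [power of a power]
= ((((s^(-4) · t^(-4)) · s^(-2)) · ((s^4)^(-1))) · ((s^(-1))^(-1))) · t^2    [power of a power]
= ((((s^(-4) · t^(-4)) · s^(-2)) · s^(-4)) · ((s^(-1))^(-1))) · t^2    [power of a power]
= ((((s^(-4) · t^(-4)) · s^(-2)) · s^(-4)) · s) · t^2    [power of a power]
= s^(-9)t^(-2)    [product of powers]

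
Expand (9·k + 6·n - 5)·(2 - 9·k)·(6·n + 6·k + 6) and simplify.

(9·k + 6·n - 5)·(2 - 9·k)·(6·n + 6·k + 6)
= (18·k - 81·k^2 + 12·n - 54·k·n - 10 + 45·k)·(6·n + 6·k + 6)    [distributive law]
= (63·k - 81·k^2 + 12·n - 54·k·n - 10)·(6·n + 6·k + 6)    [combine like terms]
= 378·k·n + 378·k^2 + 378·k - 486·k^2·n - 486·k^3 - 486·k^2 + 72·n^2 + 72·k·n + 72·n - 324·k·n^2 - 324·k^2·n - 324·k·n - 60·n - 60·k - 60    [distributive law]
= 126·k·n - 108·k^2 + 318·k - 810·k^2·n - 486·k^3 + 72·n^2 + 12·n - 324·k·n^2 - 60    [combine like terms]

126·k·n - 108·k^2 + 318·k - 810·k^2·n - 486·k^3 + 72·n^2 + 12·n - 324·k·n^2 - 60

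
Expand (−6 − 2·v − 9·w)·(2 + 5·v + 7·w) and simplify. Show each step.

(−6 − 2·v − 9·w)·(2 + 5·v + 7·w)
= −12 − 30·v − 42·w − 4·v − 10·v^2 − 14·v·w − 18·w − 45·v·w − 63·w^2    [distributive law]
= −12 − 34·v − 60·w − 10·v^2 − 59·v·w − 63·w^2    [combine like terms]

−12 − 34·v − 60·w − 10·v^2 − 59·v·w − 63·w^2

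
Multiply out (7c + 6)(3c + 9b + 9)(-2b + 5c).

273bc² + 105c³ - 126b²c + 108bc + 405c² - 108b² - 108b + 270c

(7c + 6)(3c + 9b + 9)(-2b + 5c)
= (21c² + 63bc + 63c + 18c + 54b + 54)(-2b + 5c)    [distributive law]
= (21c² + 63bc + 81c + 54b + 54)(-2b + 5c)    [combine like terms]
= -42bc² + 105c³ - 126b²c + 315bc² - 162bc + 405c² - 108b² + 270bc - 108b + 270c    [distributive law]
= 273bc² + 105c³ - 126b²c + 108bc + 405c² - 108b² - 108b + 270c    [combine like terms]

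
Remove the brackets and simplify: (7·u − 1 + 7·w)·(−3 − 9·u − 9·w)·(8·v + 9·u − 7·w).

−96·u·v − 108·u^2 − 24·u·w − 504·u^2·v − 567·u^3 − 693·u^2·w − 1008·u·v·w + 315·u·w^2 + 24·v + 27·u − 21·w − 96·v·w + 84·w^2 − 504·v·w^2 + 441·w^3

(7·u − 1 + 7·w)·(−3 − 9·u − 9·w)·(8·v + 9·u − 7·w)
= (−21·u − 63·u^2 − 63·u·w + 3 + 9·u + 9·w − 21·w − 63·u·w − 63·w^2)·(8·v + 9·u − 7·w)    [distributive law]
= (−12·u − 63·u^2 − 126·u·w + 3 − 12·w − 63·w^2)·(8·v + 9·u − 7·w)    [combine like terms]
= −96·u·v − 108·u^2 + 84·u·w − 504·u^2·v − 567·u^3 + 441·u^2·w − 1008·u·v·w − 1134·u^2·w + 882·u·w^2 + 24·v + 27·u − 21·w − 96·v·w − 108·u·w + 84·w^2 − 504·v·w^2 − 567·u·w^2 + 441·w^3    [distributive law]
= −96·u·v − 108·u^2 − 24·u·w − 504·u^2·v − 567·u^3 − 693·u^2·w − 1008·u·v·w + 315·u·w^2 + 24·v + 27·u − 21·w − 96·v·w + 84·w^2 − 504·v·w^2 + 441·w^3    [combine like terms]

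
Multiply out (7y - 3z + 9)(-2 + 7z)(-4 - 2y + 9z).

(7y - 3z + 9)(-2 + 7z)(-4 - 2y + 9z)
= (-14y + 49yz + 6z - 21z^2 - 18 + 63z)(-4 - 2y + 9z)    [distributive law]
= (-14y + 49yz + 69z - 21z^2 - 18)(-4 - 2y + 9z)    [combine like terms]
= 56y + 28y^2 - 126yz - 196yz - 98y^2z + 441yz^2 - 276z - 138yz + 621z^2 + 84z^2 + 42yz^2 - 189z^3 + 72 + 36y - 162z    [distributive law]
= 92y + 28y^2 - 460yz - 98y^2z + 483yz^2 - 438z + 705z^2 - 189z^3 + 72    [combine like terms]

92y + 28y^2 - 460yz - 98y^2z + 483yz^2 - 438z + 705z^2 - 189z^3 + 72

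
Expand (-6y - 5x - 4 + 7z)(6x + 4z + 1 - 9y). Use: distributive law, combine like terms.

9xy - 87yz + 30y + 54y^2 - 30x^2 + 22xz - 29x - 9z - 4 + 28z^2

(-6y - 5x - 4 + 7z)(6x + 4z + 1 - 9y)
= -36xy - 24yz - 6y + 54y^2 - 30x^2 - 20xz - 5x + 45xy - 24x - 16z - 4 + 36y + 42xz + 28z^2 + 7z - 63yz    [distributive law]
= 9xy - 87yz + 30y + 54y^2 - 30x^2 + 22xz - 29x - 9z - 4 + 28z^2    [combine like terms]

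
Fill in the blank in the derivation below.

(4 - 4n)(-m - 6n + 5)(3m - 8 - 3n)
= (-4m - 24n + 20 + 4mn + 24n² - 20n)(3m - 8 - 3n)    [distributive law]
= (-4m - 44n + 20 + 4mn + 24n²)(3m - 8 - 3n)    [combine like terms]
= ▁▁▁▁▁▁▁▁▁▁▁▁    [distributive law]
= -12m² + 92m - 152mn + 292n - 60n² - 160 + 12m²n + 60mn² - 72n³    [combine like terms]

By distributive law:

-12m² + 32m + 12mn - 132mn + 352n + 132n² + 60m - 160 - 60n + 12m²n - 32mn - 12mn² + 72mn² - 192n² - 72n³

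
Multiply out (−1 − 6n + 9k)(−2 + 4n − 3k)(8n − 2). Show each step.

−4 + 112n² − 228kn + 30k − 192n³ + 432kn² − 216k²n + 54k²

(−1 − 6n + 9k)(−2 + 4n − 3k)(8n − 2)
= (2 − 4n + 3k + 12n − 24n² + 18kn − 18k + 36kn − 27k²)(8n − 2)    [distributive law]
= (2 + 8n − 15k − 24n² + 54kn − 27k²)(8n − 2)    [combine like terms]
= 16n − 4 + 64n² − 16n − 120kn + 30k − 192n³ + 48n² + 432kn² − 108kn − 216k²n + 54k²    [distributive law]
= −4 + 112n² − 228kn + 30k − 192n³ + 432kn² − 216k²n + 54k²    [combine like terms]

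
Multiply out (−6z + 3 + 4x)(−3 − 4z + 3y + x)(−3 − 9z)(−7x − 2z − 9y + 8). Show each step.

(−6z + 3 + 4x)(−3 − 4z + 3y + x)(−3 − 9z)(−7x − 2z − 9y + 8)
= (18z + 24z^2 − 18yz − 6xz − 9 − 12z + 9y + 3x − 12x − 16xz + 12xy + 4x^2)(−3 − 9z)(−7x − 2z − 9y + 8)    [distributive law]
= (6z + 24z^2 − 18yz − 22xz − 9 + 9y − 9x + 12xy + 4x^2)(−3 − 9z)(−7x − 2z − 9y + 8)    [combine like terms]
= (−18z − 54z^2 − 72z^2 − 216z^3 + 54yz + 162yz^2 + 66xz + 198xz^2 + 27 + 81z − 27y − 81yz + 27x + 81xz − 36xy − 108xyz − 12x^2 − 36x^2z)(−7x − 2z − 9y + 8)    [distributive law]
= (63z − 126z^2 − 216z^3 − 27yz + 162yz^2 + 147xz + 198xz^2 + 27 − 27y + 27x − 36xy − 108xyz − 12x^2 − 36x^2z)(−7x − 2z − 9y + 8)    [combine like terms]
= −441xz − 126z^2 − 567yz + 504z + 882xz^2 + 252z^3 + 1134yz^2 − 1008z^2 + 1512xz^3 + 432z^4 + 1944yz^3 − 1728z^3 + 189xyz + 54yz^2 + 243y^2z − 216yz − 1134xyz^2 − 324yz^3 − 1458y^2z^2 + 1296yz^2 − 1029x^2z − 294xz^2 − 1323xyz + 1176xz − 1386x^2z^2 − 396xz^3 − 1782xyz^2 + 1584xz^2 − 189x − 54z − 243y + 216 + 189xy + 54yz + 243y^2 − 216y − 189x^2 − 54xz − 243xy + 216x + 252x^2y + 72xyz + 324xy^2 − 288xy + 756x^2yz + 216xyz^2 + 972xy^2z − 864xyz + 84x^3 + 24x^2z + 108x^2y − 96x^2 + 252x^3z + 72x^2z^2 + 324x^2yz − 288x^2z    [distributive law]
= 681xz − 1134z^2 − 729yz + 450z + 2172xz^2 − 1476z^3 + 2484yz^2 + 1116xz^3 + 432z^4 + 1620yz^3 − 1926xyz + 243y^2z − 2700xyz^2 − 1458y^2z^2 − 1293x^2z − 1314x^2z^2 + 27x − 459y + 216 − 342xy + 243y^2 − 285x^2 + 360x^2y + 324xy^2 + 1080x^2yz + 972xy^2z + 84x^3 + 252x^3z    [combine like terms]

681xz − 1134z^2 − 729yz + 450z + 2172xz^2 − 1476z^3 + 2484yz^2 + 1116xz^3 + 432z^4 + 1620yz^3 − 1926xyz + 243y^2z − 2700xyz^2 − 1458y^2z^2 − 1293x^2z − 1314x^2z^2 + 27x − 459y + 216 − 342xy + 243y^2 − 285x^2 + 360x^2y + 324xy^2 + 1080x^2yz + 972xy^2z + 84x^3 + 252x^3z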